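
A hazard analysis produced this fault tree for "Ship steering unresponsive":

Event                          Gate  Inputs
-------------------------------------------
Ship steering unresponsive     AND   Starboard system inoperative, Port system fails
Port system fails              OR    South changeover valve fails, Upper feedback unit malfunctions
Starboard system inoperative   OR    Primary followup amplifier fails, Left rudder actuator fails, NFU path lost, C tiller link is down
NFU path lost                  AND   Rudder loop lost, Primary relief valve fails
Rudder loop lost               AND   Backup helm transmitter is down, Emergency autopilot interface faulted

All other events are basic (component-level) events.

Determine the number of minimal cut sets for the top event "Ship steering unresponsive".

8

Rudder loop lost [AND]: one cut set from each child combined → 1 × 1 = 1 cut set(s).
NFU path lost [AND]: one cut set from each child combined → 1 × 1 = 1 cut set(s).
Starboard system inoperative [OR]: union of children's cut sets → 4 cut set(s).
Port system fails [OR]: union of children's cut sets → 2 cut set(s).
Ship steering unresponsive [AND]: one cut set from each child combined → 4 × 2 = 8 cut set(s).
Minimal cut sets: {Primary followup amplifier fails, South changeover valve fails}; {Primary followup amplifier fails, Upper feedback unit malfunctions}; {Left rudder actuator fails, South changeover valve fails}; {Left rudder actuator fails, Upper feedback unit malfunctions}; {Backup helm transmitter is down, Emergency autopilot interface faulted, Primary relief valve fails, South changeover valve fails}; {Backup helm transmitter is down, Emergency autopilot interface faulted, Primary relief valve fails, Upper feedback unit malfunctions}; {C tiller link is down, South changeover valve fails}; {C tiller link is down, Upper feedback unit malfunctions}.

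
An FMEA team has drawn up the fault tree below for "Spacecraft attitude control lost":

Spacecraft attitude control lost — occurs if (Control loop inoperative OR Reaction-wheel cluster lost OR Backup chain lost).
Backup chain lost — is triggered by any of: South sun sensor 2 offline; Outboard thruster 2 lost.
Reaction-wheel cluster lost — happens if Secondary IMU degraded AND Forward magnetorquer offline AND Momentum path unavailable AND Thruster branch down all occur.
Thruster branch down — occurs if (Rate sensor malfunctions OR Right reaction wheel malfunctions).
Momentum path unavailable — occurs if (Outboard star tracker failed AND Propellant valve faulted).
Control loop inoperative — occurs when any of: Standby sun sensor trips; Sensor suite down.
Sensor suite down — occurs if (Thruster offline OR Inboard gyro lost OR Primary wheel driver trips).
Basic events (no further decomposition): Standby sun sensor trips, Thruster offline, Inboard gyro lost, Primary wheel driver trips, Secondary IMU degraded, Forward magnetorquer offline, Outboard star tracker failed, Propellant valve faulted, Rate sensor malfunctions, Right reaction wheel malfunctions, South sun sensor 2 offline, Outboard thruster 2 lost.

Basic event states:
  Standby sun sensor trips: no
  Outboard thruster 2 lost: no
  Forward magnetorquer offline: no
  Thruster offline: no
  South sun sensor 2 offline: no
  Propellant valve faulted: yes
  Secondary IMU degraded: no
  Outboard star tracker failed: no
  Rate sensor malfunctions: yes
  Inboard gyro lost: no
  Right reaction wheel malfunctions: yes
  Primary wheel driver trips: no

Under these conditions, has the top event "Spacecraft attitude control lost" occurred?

Sensor suite down [OR]: Thruster offline=not, Inboard gyro lost=not, Primary wheel driver trips=not → no input occurs → does not occur.
Control loop inoperative [OR]: Standby sun sensor trips=not, Sensor suite down=not → no input occurs → does not occur.
Momentum path unavailable [AND]: Outboard star tracker failed=not, Propellant valve faulted=occurs → not all inputs occur → does not occur.
Thruster branch down [OR]: Rate sensor malfunctions=occurs, Right reaction wheel malfunctions=occurs → at least one input occurs → occurs.
Reaction-wheel cluster lost [AND]: Secondary IMU degraded=not, Forward magnetorquer offline=not, Momentum path unavailable=not, Thruster branch down=occurs → not all inputs occur → does not occur.
Backup chain lost [OR]: South sun sensor 2 offline=not, Outboard thruster 2 lost=not → no input occurs → does not occur.
Spacecraft attitude control lost [OR]: Control loop inoperative=not, Reaction-wheel cluster lost=not, Backup chain lost=not → no input occurs → does not occur.

No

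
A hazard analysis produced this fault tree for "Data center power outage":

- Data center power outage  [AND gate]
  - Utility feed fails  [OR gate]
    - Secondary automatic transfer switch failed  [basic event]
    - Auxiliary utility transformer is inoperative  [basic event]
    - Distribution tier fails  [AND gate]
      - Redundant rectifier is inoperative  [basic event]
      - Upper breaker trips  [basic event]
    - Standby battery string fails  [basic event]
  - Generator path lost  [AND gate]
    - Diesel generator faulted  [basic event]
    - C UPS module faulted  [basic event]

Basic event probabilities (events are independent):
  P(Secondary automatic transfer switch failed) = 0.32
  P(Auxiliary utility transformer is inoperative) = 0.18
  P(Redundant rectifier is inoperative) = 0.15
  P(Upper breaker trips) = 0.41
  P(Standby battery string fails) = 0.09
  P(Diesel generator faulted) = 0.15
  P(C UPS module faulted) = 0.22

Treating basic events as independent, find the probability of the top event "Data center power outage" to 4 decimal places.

P(Distribution tier fails) [AND] = 0.15 × 0.41 = 0.061500
P(Utility feed fails) [OR] = 1 − (1−0.32) × (1−0.18) × (1−0.061500) × (1−0.09) = 0.523790
P(Generator path lost) [AND] = 0.15 × 0.22 = 0.033000
P(Data center power outage) [AND] = 0.523790 × 0.033000 = 0.017285
Rounded to 4 decimal places: P(Data center power outage) ≈ 0.0173.

0.0173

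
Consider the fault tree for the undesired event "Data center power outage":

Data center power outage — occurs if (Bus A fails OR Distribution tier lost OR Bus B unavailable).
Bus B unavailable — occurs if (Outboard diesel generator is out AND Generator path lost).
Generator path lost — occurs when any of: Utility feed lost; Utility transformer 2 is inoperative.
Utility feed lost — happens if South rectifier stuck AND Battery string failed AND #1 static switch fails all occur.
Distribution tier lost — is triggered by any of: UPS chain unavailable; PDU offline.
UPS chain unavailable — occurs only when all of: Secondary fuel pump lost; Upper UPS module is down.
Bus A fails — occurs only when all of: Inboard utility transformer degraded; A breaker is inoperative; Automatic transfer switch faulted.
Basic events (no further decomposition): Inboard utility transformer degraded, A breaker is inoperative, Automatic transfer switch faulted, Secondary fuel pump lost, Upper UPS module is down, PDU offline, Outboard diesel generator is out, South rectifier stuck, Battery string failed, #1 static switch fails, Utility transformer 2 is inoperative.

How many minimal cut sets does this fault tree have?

Bus A fails [AND]: one cut set from each child combined → 1 × 1 × 1 = 1 cut set(s).
UPS chain unavailable [AND]: one cut set from each child combined → 1 × 1 = 1 cut set(s).
Distribution tier lost [OR]: union of children's cut sets → 2 cut set(s).
Utility feed lost [AND]: one cut set from each child combined → 1 × 1 × 1 = 1 cut set(s).
Generator path lost [OR]: union of children's cut sets → 2 cut set(s).
Bus B unavailable [AND]: one cut set from each child combined → 1 × 2 = 2 cut set(s).
Data center power outage [OR]: union of children's cut sets → 5 cut set(s).
Minimal cut sets: {A breaker is inoperative, Automatic transfer switch faulted, Inboard utility transformer degraded}; {Secondary fuel pump lost, Upper UPS module is down}; {PDU offline}; {#1 static switch fails, Battery string failed, Outboard diesel generator is out, South rectifier stuck}; {Outboard diesel generator is out, Utility transformer 2 is inoperative}.

5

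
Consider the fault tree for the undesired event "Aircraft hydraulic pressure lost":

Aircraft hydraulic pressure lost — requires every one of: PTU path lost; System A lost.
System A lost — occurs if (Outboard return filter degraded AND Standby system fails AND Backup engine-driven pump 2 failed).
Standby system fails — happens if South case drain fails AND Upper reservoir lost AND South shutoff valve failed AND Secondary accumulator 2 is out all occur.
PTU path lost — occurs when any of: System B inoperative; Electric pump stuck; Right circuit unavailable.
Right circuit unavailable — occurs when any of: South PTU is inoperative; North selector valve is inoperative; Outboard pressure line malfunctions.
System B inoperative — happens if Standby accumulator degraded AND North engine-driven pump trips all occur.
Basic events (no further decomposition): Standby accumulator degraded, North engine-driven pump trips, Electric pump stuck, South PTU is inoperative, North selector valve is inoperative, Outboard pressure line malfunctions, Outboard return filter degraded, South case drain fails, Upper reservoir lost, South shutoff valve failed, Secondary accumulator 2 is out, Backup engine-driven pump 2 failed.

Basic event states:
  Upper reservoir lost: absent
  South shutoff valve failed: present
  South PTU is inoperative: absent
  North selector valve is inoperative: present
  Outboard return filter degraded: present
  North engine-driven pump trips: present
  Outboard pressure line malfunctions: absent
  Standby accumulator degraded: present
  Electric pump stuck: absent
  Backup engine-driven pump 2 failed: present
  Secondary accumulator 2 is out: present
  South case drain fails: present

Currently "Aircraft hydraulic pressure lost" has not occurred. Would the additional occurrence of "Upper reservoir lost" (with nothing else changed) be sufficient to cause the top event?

Counterfactual: set "Upper reservoir lost" to occurred.
System B inoperative [AND]: Standby accumulator degraded=occurs, North engine-driven pump trips=occurs → all inputs occur → occurs.
Right circuit unavailable [OR]: South PTU is inoperative=not, North selector valve is inoperative=occurs, Outboard pressure line malfunctions=not → at least one input occurs → occurs.
PTU path lost [OR]: System B inoperative=occurs, Electric pump stuck=not, Right circuit unavailable=occurs → at least one input occurs → occurs.
Standby system fails [AND]: South case drain fails=occurs, Upper reservoir lost=occurs, South shutoff valve failed=occurs, Secondary accumulator 2 is out=occurs → all inputs occur → occurs.
System A lost [AND]: Outboard return filter degraded=occurs, Standby system fails=occurs, Backup engine-driven pump 2 failed=occurs → all inputs occur → occurs.
Aircraft hydraulic pressure lost [AND]: PTU path lost=occurs, System A lost=occurs → all inputs occur → occurs.

Yes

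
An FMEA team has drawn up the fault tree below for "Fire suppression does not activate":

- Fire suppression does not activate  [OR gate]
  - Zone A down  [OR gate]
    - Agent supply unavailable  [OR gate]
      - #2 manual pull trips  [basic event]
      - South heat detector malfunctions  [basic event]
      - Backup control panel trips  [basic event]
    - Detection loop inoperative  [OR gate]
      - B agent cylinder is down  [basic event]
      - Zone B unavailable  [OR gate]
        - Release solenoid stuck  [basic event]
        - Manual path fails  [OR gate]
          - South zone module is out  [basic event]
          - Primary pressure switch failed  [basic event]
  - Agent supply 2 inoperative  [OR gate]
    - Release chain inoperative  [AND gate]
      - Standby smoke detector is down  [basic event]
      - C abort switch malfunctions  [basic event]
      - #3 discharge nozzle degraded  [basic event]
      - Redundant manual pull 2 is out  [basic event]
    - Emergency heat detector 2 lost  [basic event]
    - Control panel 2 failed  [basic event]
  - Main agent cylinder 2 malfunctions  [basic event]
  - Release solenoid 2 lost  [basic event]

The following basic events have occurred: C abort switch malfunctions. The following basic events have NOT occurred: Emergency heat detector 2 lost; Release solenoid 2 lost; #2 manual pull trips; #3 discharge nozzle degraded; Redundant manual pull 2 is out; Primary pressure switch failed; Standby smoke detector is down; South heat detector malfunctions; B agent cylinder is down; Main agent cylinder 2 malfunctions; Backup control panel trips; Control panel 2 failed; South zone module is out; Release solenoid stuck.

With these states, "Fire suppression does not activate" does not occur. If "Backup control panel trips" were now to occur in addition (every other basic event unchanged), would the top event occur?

Counterfactual: set "Backup control panel trips" to occurred.
Agent supply unavailable [OR]: #2 manual pull trips=not, South heat detector malfunctions=not, Backup control panel trips=occurs → at least one input occurs → occurs.
Manual path fails [OR]: South zone module is out=not, Primary pressure switch failed=not → no input occurs → does not occur.
Zone B unavailable [OR]: Release solenoid stuck=not, Manual path fails=not → no input occurs → does not occur.
Detection loop inoperative [OR]: B agent cylinder is down=not, Zone B unavailable=not → no input occurs → does not occur.
Zone A down [OR]: Agent supply unavailable=occurs, Detection loop inoperative=not → at least one input occurs → occurs.
Release chain inoperative [AND]: Standby smoke detector is down=not, C abort switch malfunctions=occurs, #3 discharge nozzle degraded=not, Redundant manual pull 2 is out=not → not all inputs occur → does not occur.
Agent supply 2 inoperative [OR]: Release chain inoperative=not, Emergency heat detector 2 lost=not, Control panel 2 failed=not → no input occurs → does not occur.
Fire suppression does not activate [OR]: Zone A down=occurs, Agent supply 2 inoperative=not, Main agent cylinder 2 malfunctions=not, Release solenoid 2 lost=not → at least one input occurs → occurs.

Yes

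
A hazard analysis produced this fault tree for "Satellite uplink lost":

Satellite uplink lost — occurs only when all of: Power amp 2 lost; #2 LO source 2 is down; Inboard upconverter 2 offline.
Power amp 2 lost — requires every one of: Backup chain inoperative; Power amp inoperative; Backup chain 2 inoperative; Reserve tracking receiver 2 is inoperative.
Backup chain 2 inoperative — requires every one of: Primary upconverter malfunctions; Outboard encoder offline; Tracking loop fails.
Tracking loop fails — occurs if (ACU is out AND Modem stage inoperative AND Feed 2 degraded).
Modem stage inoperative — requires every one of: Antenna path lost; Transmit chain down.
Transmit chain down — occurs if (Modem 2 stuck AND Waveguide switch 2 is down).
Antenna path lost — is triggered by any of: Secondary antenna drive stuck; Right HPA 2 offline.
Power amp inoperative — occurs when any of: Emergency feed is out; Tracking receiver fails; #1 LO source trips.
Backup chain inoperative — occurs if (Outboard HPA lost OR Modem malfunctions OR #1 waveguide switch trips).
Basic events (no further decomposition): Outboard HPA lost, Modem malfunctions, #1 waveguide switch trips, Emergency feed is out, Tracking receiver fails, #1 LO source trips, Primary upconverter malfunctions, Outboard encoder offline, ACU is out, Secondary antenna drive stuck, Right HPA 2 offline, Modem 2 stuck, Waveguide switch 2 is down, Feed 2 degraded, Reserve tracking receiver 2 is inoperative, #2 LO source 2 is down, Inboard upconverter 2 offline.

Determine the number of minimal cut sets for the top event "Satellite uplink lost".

Backup chain inoperative [OR]: union of children's cut sets → 3 cut set(s).
Power amp inoperative [OR]: union of children's cut sets → 3 cut set(s).
Antenna path lost [OR]: union of children's cut sets → 2 cut set(s).
Transmit chain down [AND]: one cut set from each child combined → 1 × 1 = 1 cut set(s).
Modem stage inoperative [AND]: one cut set from each child combined → 2 × 1 = 2 cut set(s).
Tracking loop fails [AND]: one cut set from each child combined → 1 × 2 × 1 = 2 cut set(s).
Backup chain 2 inoperative [AND]: one cut set from each child combined → 1 × 1 × 2 = 2 cut set(s).
Power amp 2 lost [AND]: one cut set from each child combined → 3 × 3 × 2 × 1 = 18 cut set(s).
Satellite uplink lost [AND]: one cut set from each child combined → 18 × 1 × 1 = 18 cut set(s).

18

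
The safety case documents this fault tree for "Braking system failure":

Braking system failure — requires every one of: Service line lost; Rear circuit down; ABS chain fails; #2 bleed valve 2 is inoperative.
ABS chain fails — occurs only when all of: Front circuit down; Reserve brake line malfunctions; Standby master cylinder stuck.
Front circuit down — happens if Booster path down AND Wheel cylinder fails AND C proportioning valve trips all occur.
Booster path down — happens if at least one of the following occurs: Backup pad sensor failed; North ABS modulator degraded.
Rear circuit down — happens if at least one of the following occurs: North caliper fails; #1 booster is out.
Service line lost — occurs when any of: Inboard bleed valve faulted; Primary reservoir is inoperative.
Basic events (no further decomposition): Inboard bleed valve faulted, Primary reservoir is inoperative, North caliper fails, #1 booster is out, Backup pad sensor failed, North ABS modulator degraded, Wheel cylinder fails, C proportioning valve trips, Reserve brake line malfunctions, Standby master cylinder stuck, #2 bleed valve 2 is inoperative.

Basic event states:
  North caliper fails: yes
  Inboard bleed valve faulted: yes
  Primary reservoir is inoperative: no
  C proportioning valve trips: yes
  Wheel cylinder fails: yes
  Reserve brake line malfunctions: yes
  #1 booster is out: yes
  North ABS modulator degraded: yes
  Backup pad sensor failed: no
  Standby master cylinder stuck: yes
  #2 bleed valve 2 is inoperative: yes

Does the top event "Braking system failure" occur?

Service line lost [OR]: Inboard bleed valve faulted=occurs, Primary reservoir is inoperative=not → at least one input occurs → occurs.
Rear circuit down [OR]: North caliper fails=occurs, #1 booster is out=occurs → at least one input occurs → occurs.
Booster path down [OR]: Backup pad sensor failed=not, North ABS modulator degraded=occurs → at least one input occurs → occurs.
Front circuit down [AND]: Booster path down=occurs, Wheel cylinder fails=occurs, C proportioning valve trips=occurs → all inputs occur → occurs.
ABS chain fails [AND]: Front circuit down=occurs, Reserve brake line malfunctions=occurs, Standby master cylinder stuck=occurs → all inputs occur → occurs.
Braking system failure [AND]: Service line lost=occurs, Rear circuit down=occurs, ABS chain fails=occurs, #2 bleed valve 2 is inoperative=occurs → all inputs occur → occurs.

Yes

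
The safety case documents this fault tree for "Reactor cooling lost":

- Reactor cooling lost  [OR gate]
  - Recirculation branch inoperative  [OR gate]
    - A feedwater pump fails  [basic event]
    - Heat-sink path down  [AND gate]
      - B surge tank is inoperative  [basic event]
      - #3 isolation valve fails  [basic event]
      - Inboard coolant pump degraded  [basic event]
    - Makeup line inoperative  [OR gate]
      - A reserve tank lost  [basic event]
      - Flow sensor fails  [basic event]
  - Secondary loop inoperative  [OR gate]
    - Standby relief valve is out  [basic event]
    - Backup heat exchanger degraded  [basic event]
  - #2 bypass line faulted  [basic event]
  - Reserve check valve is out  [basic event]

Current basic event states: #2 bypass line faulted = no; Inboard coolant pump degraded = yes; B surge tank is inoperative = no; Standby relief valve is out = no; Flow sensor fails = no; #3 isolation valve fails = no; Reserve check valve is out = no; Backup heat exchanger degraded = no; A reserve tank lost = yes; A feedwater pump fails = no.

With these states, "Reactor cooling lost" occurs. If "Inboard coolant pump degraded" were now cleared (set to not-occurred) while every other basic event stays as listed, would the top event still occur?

Yes

Counterfactual: set "Inboard coolant pump degraded" to not occurred.
Heat-sink path down [AND]: B surge tank is inoperative=not, #3 isolation valve fails=not, Inboard coolant pump degraded=not → not all inputs occur → does not occur.
Makeup line inoperative [OR]: A reserve tank lost=occurs, Flow sensor fails=not → at least one input occurs → occurs.
Recirculation branch inoperative [OR]: A feedwater pump fails=not, Heat-sink path down=not, Makeup line inoperative=occurs → at least one input occurs → occurs.
Secondary loop inoperative [OR]: Standby relief valve is out=not, Backup heat exchanger degraded=not → no input occurs → does not occur.
Reactor cooling lost [OR]: Recirculation branch inoperative=occurs, Secondary loop inoperative=not, #2 bypass line faulted=not, Reserve check valve is out=not → at least one input occurs → occurs.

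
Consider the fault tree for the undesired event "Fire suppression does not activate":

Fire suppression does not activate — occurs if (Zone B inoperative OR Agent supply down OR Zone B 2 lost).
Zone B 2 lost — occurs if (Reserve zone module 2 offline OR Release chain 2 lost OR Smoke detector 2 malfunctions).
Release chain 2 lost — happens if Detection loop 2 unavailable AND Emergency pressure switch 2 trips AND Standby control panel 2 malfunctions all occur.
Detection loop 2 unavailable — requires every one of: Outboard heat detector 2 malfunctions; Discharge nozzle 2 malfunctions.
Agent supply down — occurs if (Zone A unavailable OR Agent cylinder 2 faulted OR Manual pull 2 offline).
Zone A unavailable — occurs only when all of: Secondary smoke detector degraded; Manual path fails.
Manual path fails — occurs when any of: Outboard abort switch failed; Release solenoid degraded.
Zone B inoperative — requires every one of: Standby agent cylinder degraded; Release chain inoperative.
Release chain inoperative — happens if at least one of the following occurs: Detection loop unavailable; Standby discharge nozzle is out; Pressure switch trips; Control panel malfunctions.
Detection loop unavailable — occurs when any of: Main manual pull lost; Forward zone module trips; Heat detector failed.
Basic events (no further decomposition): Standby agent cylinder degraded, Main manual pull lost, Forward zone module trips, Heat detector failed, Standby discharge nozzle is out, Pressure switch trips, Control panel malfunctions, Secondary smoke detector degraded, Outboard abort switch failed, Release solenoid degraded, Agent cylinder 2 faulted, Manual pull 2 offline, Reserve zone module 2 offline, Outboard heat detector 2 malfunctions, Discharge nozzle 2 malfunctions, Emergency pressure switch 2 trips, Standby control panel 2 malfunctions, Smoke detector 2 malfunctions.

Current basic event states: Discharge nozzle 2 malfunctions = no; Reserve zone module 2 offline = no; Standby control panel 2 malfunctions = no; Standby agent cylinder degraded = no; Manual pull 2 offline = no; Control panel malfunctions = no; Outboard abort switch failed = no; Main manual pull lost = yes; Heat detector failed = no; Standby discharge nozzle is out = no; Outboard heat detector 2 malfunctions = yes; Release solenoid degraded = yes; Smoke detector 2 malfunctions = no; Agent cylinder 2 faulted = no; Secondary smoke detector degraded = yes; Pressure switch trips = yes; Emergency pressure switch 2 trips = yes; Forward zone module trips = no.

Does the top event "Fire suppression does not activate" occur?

Detection loop unavailable [OR]: Main manual pull lost=occurs, Forward zone module trips=not, Heat detector failed=not → at least one input occurs → occurs.
Release chain inoperative [OR]: Detection loop unavailable=occurs, Standby discharge nozzle is out=not, Pressure switch trips=occurs, Control panel malfunctions=not → at least one input occurs → occurs.
Zone B inoperative [AND]: Standby agent cylinder degraded=not, Release chain inoperative=occurs → not all inputs occur → does not occur.
Manual path fails [OR]: Outboard abort switch failed=not, Release solenoid degraded=occurs → at least one input occurs → occurs.
Zone A unavailable [AND]: Secondary smoke detector degraded=occurs, Manual path fails=occurs → all inputs occur → occurs.
Agent supply down [OR]: Zone A unavailable=occurs, Agent cylinder 2 faulted=not, Manual pull 2 offline=not → at least one input occurs → occurs.
Detection loop 2 unavailable [AND]: Outboard heat detector 2 malfunctions=occurs, Discharge nozzle 2 malfunctions=not → not all inputs occur → does not occur.
Release chain 2 lost [AND]: Detection loop 2 unavailable=not, Emergency pressure switch 2 trips=occurs, Standby control panel 2 malfunctions=not → not all inputs occur → does not occur.
Zone B 2 lost [OR]: Reserve zone module 2 offline=not, Release chain 2 lost=not, Smoke detector 2 malfunctions=not → no input occurs → does not occur.
Fire suppression does not activate [OR]: Zone B inoperative=not, Agent supply down=occurs, Zone B 2 lost=not → at least one input occurs → occurs.

Yes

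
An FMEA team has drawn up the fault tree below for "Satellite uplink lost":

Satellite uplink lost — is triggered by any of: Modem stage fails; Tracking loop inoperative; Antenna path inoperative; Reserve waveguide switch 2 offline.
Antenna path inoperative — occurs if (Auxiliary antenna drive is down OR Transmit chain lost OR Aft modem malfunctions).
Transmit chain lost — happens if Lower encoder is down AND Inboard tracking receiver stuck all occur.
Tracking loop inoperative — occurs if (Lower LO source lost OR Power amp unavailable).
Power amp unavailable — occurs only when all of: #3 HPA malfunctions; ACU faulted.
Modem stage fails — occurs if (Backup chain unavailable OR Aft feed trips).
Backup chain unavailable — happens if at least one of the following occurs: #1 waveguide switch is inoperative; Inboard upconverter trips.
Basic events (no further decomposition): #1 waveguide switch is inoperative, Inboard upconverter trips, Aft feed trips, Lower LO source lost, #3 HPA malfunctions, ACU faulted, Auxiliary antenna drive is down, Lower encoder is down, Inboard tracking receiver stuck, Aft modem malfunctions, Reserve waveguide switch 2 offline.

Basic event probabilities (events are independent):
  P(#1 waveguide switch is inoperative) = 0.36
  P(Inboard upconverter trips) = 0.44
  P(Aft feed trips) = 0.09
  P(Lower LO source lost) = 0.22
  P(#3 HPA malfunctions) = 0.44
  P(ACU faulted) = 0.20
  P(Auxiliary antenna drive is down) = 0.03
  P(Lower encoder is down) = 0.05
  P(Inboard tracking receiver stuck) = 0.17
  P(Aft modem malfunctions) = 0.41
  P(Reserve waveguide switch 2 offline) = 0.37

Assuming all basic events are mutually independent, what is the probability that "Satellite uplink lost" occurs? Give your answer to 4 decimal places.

0.9171

P(Backup chain unavailable) [OR] = 1 − (1−0.36) × (1−0.44) = 0.641600
P(Modem stage fails) [OR] = 1 − (1−0.641600) × (1−0.09) = 0.673856
P(Power amp unavailable) [AND] = 0.44 × 0.20 = 0.088000
P(Tracking loop inoperative) [OR] = 1 − (1−0.22) × (1−0.088000) = 0.288640
P(Transmit chain lost) [AND] = 0.05 × 0.17 = 0.008500
P(Antenna path inoperative) [OR] = 1 − (1−0.03) × (1−0.008500) × (1−0.41) = 0.432565
P(Satellite uplink lost) [OR] = 1 − (1−0.673856) × (1−0.288640) × (1−0.432565) × (1−0.37) = 0.917062
Rounded to 4 decimal places: P(Satellite uplink lost) ≈ 0.9171.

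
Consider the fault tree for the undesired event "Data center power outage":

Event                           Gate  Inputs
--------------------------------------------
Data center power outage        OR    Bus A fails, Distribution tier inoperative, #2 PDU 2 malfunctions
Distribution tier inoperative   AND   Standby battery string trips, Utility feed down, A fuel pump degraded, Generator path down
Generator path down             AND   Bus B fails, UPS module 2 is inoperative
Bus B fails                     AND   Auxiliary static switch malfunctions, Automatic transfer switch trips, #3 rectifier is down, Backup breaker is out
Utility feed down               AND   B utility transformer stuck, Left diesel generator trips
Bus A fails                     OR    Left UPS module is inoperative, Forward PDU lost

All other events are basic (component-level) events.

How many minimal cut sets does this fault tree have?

Bus A fails [OR]: union of children's cut sets → 2 cut set(s).
Utility feed down [AND]: one cut set from each child combined → 1 × 1 = 1 cut set(s).
Bus B fails [AND]: one cut set from each child combined → 1 × 1 × 1 × 1 = 1 cut set(s).
Generator path down [AND]: one cut set from each child combined → 1 × 1 = 1 cut set(s).
Distribution tier inoperative [AND]: one cut set from each child combined → 1 × 1 × 1 × 1 = 1 cut set(s).
Data center power outage [OR]: union of children's cut sets → 4 cut set(s).
Minimal cut sets: {Left UPS module is inoperative}; {Forward PDU lost}; {#3 rectifier is down, A fuel pump degraded, Automatic transfer switch trips, Auxiliary static switch malfunctions, B utility transformer stuck, Backup breaker is out, Left diesel generator trips, Standby battery string trips, UPS module 2 is inoperative}; {#2 PDU 2 malfunctions}.

4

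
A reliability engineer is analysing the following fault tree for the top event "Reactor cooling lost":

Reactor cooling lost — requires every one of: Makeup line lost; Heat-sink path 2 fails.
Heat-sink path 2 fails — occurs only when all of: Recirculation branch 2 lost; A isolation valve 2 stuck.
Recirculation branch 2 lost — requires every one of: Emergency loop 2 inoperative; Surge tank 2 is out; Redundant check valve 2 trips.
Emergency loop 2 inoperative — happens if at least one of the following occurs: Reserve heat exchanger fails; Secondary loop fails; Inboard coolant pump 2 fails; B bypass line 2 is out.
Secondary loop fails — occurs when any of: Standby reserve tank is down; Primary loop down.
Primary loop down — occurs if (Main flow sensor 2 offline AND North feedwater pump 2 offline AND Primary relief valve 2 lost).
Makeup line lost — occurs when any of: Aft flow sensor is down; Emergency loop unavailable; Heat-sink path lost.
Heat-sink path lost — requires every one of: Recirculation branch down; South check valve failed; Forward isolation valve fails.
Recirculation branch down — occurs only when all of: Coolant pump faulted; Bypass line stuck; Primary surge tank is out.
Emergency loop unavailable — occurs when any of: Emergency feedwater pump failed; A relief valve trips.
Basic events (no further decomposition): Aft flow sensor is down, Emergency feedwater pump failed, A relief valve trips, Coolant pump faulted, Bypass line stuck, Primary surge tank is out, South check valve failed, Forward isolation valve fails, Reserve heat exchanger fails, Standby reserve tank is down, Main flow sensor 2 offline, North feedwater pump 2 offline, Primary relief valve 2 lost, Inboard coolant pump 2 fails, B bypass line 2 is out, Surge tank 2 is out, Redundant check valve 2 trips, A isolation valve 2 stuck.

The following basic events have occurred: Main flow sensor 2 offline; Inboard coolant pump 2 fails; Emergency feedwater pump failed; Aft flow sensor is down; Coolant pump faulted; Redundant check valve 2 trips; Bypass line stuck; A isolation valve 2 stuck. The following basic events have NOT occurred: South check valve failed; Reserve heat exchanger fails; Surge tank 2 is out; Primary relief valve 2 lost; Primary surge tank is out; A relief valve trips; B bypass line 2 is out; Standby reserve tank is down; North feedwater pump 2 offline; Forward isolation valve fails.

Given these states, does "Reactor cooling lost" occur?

No

Emergency loop unavailable [OR]: Emergency feedwater pump failed=occurs, A relief valve trips=not → at least one input occurs → occurs.
Recirculation branch down [AND]: Coolant pump faulted=occurs, Bypass line stuck=occurs, Primary surge tank is out=not → not all inputs occur → does not occur.
Heat-sink path lost [AND]: Recirculation branch down=not, South check valve failed=not, Forward isolation valve fails=not → not all inputs occur → does not occur.
Makeup line lost [OR]: Aft flow sensor is down=occurs, Emergency loop unavailable=occurs, Heat-sink path lost=not → at least one input occurs → occurs.
Primary loop down [AND]: Main flow sensor 2 offline=occurs, North feedwater pump 2 offline=not, Primary relief valve 2 lost=not → not all inputs occur → does not occur.
Secondary loop fails [OR]: Standby reserve tank is down=not, Primary loop down=not → no input occurs → does not occur.
Emergency loop 2 inoperative [OR]: Reserve heat exchanger fails=not, Secondary loop fails=not, Inboard coolant pump 2 fails=occurs, B bypass line 2 is out=not → at least one input occurs → occurs.
Recirculation branch 2 lost [AND]: Emergency loop 2 inoperative=occurs, Surge tank 2 is out=not, Redundant check valve 2 trips=occurs → not all inputs occur → does not occur.
Heat-sink path 2 fails [AND]: Recirculation branch 2 lost=not, A isolation valve 2 stuck=occurs → not all inputs occur → does not occur.
Reactor cooling lost [AND]: Makeup line lost=occurs, Heat-sink path 2 fails=not → not all inputs occur → does not occur.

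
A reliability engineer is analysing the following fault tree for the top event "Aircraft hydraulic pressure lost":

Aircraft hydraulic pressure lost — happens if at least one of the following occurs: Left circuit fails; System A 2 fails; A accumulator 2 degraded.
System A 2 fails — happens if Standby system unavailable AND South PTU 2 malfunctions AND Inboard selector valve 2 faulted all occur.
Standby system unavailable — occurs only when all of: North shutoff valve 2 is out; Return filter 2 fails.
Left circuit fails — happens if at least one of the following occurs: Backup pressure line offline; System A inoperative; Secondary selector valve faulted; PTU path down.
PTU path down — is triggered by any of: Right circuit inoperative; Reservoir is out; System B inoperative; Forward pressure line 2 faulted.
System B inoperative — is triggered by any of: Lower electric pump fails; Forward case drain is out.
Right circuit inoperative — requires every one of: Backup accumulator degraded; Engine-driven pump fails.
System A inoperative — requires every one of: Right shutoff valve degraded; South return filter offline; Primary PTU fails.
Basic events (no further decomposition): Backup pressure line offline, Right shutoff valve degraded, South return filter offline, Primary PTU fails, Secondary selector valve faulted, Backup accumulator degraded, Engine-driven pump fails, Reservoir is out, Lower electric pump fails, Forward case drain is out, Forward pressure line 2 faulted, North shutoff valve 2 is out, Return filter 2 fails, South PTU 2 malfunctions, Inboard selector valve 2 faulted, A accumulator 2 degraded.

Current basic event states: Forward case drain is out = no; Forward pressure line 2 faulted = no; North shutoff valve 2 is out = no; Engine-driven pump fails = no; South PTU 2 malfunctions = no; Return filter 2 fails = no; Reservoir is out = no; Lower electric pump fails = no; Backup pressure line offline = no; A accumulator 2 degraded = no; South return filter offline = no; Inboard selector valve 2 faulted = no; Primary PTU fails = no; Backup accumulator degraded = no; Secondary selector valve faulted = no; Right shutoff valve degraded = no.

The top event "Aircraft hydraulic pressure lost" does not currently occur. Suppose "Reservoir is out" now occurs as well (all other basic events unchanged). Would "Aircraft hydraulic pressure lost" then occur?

Counterfactual: set "Reservoir is out" to occurred.
System A inoperative [AND]: Right shutoff valve degraded=not, South return filter offline=not, Primary PTU fails=not → not all inputs occur → does not occur.
Right circuit inoperative [AND]: Backup accumulator degraded=not, Engine-driven pump fails=not → not all inputs occur → does not occur.
System B inoperative [OR]: Lower electric pump fails=not, Forward case drain is out=not → no input occurs → does not occur.
PTU path down [OR]: Right circuit inoperative=not, Reservoir is out=occurs, System B inoperative=not, Forward pressure line 2 faulted=not → at least one input occurs → occurs.
Left circuit fails [OR]: Backup pressure line offline=not, System A inoperative=not, Secondary selector valve faulted=not, PTU path down=occurs → at least one input occurs → occurs.
Standby system unavailable [AND]: North shutoff valve 2 is out=not, Return filter 2 fails=not → not all inputs occur → does not occur.
System A 2 fails [AND]: Standby system unavailable=not, South PTU 2 malfunctions=not, Inboard selector valve 2 faulted=not → not all inputs occur → does not occur.
Aircraft hydraulic pressure lost [OR]: Left circuit fails=occurs, System A 2 fails=not, A accumulator 2 degraded=not → at least one input occurs → occurs.

Yes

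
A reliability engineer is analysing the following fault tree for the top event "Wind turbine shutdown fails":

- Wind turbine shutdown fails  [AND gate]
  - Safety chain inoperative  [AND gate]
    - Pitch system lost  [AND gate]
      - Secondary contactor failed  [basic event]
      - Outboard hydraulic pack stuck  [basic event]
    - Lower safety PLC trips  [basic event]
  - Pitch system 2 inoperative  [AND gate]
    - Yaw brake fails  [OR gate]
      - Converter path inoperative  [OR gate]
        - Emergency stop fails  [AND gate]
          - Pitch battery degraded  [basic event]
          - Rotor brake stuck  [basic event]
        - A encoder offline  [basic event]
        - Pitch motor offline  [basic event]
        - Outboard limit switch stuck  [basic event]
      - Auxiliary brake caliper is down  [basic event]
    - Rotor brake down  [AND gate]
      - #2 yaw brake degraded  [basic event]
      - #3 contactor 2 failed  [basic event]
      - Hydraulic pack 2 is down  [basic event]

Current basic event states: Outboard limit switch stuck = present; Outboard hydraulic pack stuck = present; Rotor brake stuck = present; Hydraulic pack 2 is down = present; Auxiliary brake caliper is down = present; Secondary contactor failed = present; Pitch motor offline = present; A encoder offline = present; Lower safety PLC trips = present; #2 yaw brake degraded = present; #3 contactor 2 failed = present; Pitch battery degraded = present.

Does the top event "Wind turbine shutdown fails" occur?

Pitch system lost [AND]: Secondary contactor failed=occurs, Outboard hydraulic pack stuck=occurs → all inputs occur → occurs.
Safety chain inoperative [AND]: Pitch system lost=occurs, Lower safety PLC trips=occurs → all inputs occur → occurs.
Emergency stop fails [AND]: Pitch battery degraded=occurs, Rotor brake stuck=occurs → all inputs occur → occurs.
Converter path inoperative [OR]: Emergency stop fails=occurs, A encoder offline=occurs, Pitch motor offline=occurs, Outboard limit switch stuck=occurs → at least one input occurs → occurs.
Yaw brake fails [OR]: Converter path inoperative=occurs, Auxiliary brake caliper is down=occurs → at least one input occurs → occurs.
Rotor brake down [AND]: #2 yaw brake degraded=occurs, #3 contactor 2 failed=occurs, Hydraulic pack 2 is down=occurs → all inputs occur → occurs.
Pitch system 2 inoperative [AND]: Yaw brake fails=occurs, Rotor brake down=occurs → all inputs occur → occurs.
Wind turbine shutdown fails [AND]: Safety chain inoperative=occurs, Pitch system 2 inoperative=occurs → all inputs occur → occurs.

Yes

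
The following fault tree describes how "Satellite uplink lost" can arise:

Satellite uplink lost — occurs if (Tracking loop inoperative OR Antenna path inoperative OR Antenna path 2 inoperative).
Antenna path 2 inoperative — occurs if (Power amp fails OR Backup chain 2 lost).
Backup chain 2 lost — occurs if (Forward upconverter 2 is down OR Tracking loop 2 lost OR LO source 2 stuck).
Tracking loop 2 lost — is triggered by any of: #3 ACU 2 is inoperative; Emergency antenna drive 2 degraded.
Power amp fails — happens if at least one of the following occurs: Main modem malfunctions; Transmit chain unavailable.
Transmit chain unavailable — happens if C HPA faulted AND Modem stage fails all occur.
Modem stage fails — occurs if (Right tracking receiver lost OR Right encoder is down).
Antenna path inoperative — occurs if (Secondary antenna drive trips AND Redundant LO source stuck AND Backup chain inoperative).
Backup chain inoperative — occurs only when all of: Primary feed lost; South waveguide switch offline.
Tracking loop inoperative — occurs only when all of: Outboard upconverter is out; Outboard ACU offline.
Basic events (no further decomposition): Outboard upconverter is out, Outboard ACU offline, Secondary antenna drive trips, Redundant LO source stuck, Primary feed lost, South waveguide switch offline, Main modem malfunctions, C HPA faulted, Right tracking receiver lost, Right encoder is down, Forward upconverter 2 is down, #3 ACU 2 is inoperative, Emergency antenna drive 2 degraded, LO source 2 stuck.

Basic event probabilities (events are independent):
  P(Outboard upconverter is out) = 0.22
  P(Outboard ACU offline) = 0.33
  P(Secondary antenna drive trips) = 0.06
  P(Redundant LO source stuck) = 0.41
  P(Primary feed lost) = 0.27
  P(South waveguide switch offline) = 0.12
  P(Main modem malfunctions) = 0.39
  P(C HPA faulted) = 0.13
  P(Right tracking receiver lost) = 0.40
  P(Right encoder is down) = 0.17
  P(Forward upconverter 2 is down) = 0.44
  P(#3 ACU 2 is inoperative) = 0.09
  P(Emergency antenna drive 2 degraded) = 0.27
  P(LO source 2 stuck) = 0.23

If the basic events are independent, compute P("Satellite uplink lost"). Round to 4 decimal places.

P(Tracking loop inoperative) [AND] = 0.22 × 0.33 = 0.072600
P(Backup chain inoperative) [AND] = 0.27 × 0.12 = 0.032400
P(Antenna path inoperative) [AND] = 0.06 × 0.41 × 0.032400 = 0.000797
P(Modem stage fails) [OR] = 1 − (1−0.40) × (1−0.17) = 0.502000
P(Transmit chain unavailable) [AND] = 0.13 × 0.502000 = 0.065260
P(Power amp fails) [OR] = 1 − (1−0.39) × (1−0.065260) = 0.429809
P(Tracking loop 2 lost) [OR] = 1 − (1−0.09) × (1−0.27) = 0.335700
P(Backup chain 2 lost) [OR] = 1 − (1−0.44) × (1−0.335700) × (1−0.23) = 0.713554
P(Antenna path 2 inoperative) [OR] = 1 − (1−0.429809) × (1−0.713554) = 0.836671
P(Satellite uplink lost) [OR] = 1 − (1−0.072600) × (1−0.000797) × (1−0.836671) = 0.848649
Rounded to 4 decimal places: P(Satellite uplink lost) ≈ 0.8486.

0.8486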